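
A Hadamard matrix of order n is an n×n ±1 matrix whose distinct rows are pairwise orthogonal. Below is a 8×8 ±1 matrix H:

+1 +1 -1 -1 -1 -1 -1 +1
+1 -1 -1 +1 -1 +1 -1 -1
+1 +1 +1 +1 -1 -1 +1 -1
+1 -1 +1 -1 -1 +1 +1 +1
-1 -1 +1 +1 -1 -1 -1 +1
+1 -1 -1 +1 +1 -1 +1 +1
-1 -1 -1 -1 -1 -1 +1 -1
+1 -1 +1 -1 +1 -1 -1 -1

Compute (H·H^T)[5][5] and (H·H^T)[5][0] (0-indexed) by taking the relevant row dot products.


Row 0 of H: [1, 1, -1, -1, -1, -1, -1, 1].
Row 5 of H: [1, -1, -1, 1, 1, -1, 1, 1].
(H·H^T)[5][5] = Σ_j H[5][j]·H[5][j] = (1)² + (-1)² + (-1)² + (1)² + (1)² + (-1)² + (1)² + (1)² = 1 + 1 + 1 + 1 + 1 + 1 + 1 + 1 = 8.
(H·H^T)[5][0] = Σ_j H[5][j]·H[0][j] = (1)·(1) + (-1)·(1) + (-1)·(-1) + (1)·(-1) + (1)·(-1) + (-1)·(-1) + (1)·(-1) + (1)·(1) = 1 + -1 + 1 + -1 + -1 + 1 + -1 + 1 = 0.
So rows 5 and 0 are orthogonal; the diagonal entry equals n = 8.

(5,5) entry = 8; (5,0) entry = 0.


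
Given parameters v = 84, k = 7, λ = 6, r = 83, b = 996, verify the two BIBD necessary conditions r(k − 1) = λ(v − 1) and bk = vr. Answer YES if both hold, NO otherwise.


Condition (i): r(k − 1) = 83·6 = 498; λ(v − 1) = 6·83 = 498. Match? YES.
Condition (ii): bk = 996·7 = 6972; vr = 84·83 = 6972. Match? YES.
Both conditions hold? YES.

YES


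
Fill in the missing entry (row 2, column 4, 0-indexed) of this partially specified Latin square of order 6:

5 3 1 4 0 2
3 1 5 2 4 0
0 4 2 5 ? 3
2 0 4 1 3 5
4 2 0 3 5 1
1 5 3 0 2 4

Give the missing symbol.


Row 2 contains symbols [0, 2, 3, 4, 5] — missing [1].
Column 4 contains symbols [0, 2, 3, 4, 5] — missing [1].
The missing symbol must appear in both missing sets; intersection = [1].
Therefore the hidden value is 1.

Missing value = 1.


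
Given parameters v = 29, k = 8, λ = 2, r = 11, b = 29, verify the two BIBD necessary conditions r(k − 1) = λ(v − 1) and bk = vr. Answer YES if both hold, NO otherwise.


Condition (i): r(k − 1) = 11·7 = 77; λ(v − 1) = 2·28 = 56. Match? NO.
Condition (ii): bk = 29·8 = 232; vr = 29·11 = 319. Match? NO.
Both conditions hold? NO.

NO


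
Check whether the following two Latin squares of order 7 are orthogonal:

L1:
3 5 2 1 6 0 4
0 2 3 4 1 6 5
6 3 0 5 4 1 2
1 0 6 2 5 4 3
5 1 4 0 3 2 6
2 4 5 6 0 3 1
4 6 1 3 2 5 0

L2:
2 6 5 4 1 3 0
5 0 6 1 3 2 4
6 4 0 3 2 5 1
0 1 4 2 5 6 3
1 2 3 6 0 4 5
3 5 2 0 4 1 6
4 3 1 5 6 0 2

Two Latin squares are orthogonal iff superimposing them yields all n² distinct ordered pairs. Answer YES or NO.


Form the n² = 49 superimposed pairs (L1[i][j], L2[i][j]), row by row (rows and columns indexed from 0):
row 0: (3,2) (5,6) (2,5) (1,4) (6,1) (0,3) (4,0)
row 1: (0,5) (2,0) (3,6) (4,1) (1,3) (6,2) (5,4)
row 2: (6,6) (3,4) (0,0) (5,3) (4,2) (1,5) (2,1)
row 3: (1,0) (0,1) (6,4) (2,2) (5,5) (4,6) (3,3)
row 4: (5,1) (1,2) (4,3) (0,6) (3,0) (2,4) (6,5)
row 5: (2,3) (4,5) (5,2) (6,0) (0,4) (3,1) (1,6)
row 6: (4,4) (6,3) (1,1) (3,5) (2,6) (5,0) (0,2)
Orthogonality requires all 49 pairs distinct.
Check by first coordinate: for each symbol s of L1, list the L2 entries in the n cells where L1 = s; they must all differ.
  L1 = 0: L2 entries (in reading order) 3, 5, 0, 1, 6, 4, 2 — all 7 distinct ✓
  L1 = 1: L2 entries (in reading order) 4, 3, 5, 0, 2, 6, 1 — all 7 distinct ✓
  L1 = 2: L2 entries (in reading order) 5, 0, 1, 2, 4, 3, 6 — all 7 distinct ✓
  L1 = 3: L2 entries (in reading order) 2, 6, 4, 3, 0, 1, 5 — all 7 distinct ✓
  L1 = 4: L2 entries (in reading order) 0, 1, 2, 6, 3, 5, 4 — all 7 distinct ✓
  L1 = 5: L2 entries (in reading order) 6, 4, 3, 5, 1, 2, 0 — all 7 distinct ✓
  L1 = 6: L2 entries (in reading order) 1, 2, 6, 4, 5, 0, 3 — all 7 distinct ✓
Every symbol of L1 meets every symbol of L2 exactly once, so all 49 pairs are distinct (49 of 49).
Conclusion: YES.

YES


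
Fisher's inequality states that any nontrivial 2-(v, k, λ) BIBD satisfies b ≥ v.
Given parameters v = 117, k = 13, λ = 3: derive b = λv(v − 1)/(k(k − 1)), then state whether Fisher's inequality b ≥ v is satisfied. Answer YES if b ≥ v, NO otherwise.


b = λv(v − 1)/(k(k − 1)) = 3·117·116/(13·12) = 40716/156 = 261.
Compare with v = 117: b ≥ v, so Fisher's inequality holds.

YES


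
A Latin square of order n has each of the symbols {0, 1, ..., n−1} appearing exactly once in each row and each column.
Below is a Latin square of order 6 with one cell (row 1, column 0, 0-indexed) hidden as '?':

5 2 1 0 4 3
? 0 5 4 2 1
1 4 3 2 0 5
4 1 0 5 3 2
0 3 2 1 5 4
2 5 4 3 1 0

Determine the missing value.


Row 1 contains symbols [0, 1, 2, 4, 5] — missing [3].
Column 0 contains symbols [0, 1, 2, 4, 5] — missing [3].
The missing symbol must appear in both missing sets; intersection = [3].
Therefore the hidden value is 3.

Missing value = 3.


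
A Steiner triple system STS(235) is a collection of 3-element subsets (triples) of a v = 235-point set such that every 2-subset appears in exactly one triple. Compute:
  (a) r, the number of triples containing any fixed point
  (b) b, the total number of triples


An STS(v) is a 2-(v, 3, 1) BIBD: block size k = 3, λ = 1.
Replication: r(k − 1) = λ(v − 1) ⇒ r·2 = 235 − 1 = 234 ⇒ r = 117.
Block count: bk = vr ⇒ b·3 = 235·117 = 27495 ⇒ b = 9165.
(Check via b = v(v − 1)/6 = 235·234/6 = 54990/6 = 9165.)

r = 117, b = 9165.


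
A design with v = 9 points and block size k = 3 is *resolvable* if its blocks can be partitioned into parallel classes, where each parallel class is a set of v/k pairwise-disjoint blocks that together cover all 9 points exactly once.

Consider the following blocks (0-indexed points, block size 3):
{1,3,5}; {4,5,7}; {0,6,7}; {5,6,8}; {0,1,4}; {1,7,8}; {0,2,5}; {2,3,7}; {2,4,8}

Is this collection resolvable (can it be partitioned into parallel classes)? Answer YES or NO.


v = 9, block size k = 3, number of blocks = 9.
For resolvability, blocks must partition into parallel classes of size v/k = 3.
Total blocks must therefore be a multiple of 3: 9 = 3·3 + 0 ⇒ divisible ✓.
Consider block {4,5,7}. It intersects every other block in the collection, so no parallel class of size 3 can contain it.
Since every block must belong to some parallel class in a resolution, the collection cannot be partitioned into parallel classes.
Resolvable? NO.

NO


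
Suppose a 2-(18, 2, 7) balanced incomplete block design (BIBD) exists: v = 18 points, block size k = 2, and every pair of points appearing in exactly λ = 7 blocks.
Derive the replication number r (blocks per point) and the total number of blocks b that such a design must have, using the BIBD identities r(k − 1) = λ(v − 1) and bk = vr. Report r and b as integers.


Any 2-(v, k, λ) BIBD satisfies two necessary conditions:
  (i)  Each point sits in r blocks, and counting incidences through any fixed point gives r(k − 1) = λ(v − 1), so r = λ(v − 1)/(k − 1).
  (ii) Total incidences bk = vr, so b = vr/k.
Step 1: r = λ(v − 1)/(k − 1) = 7·(18 − 1)/(2 − 1) = 7·17/1 = 119/1 = 119.
Step 2: b = vr/k = 18·119/2 = 2142/2 = 1071.
Check integrality: r = 119 ∈ Z ✓, b = 1071 ∈ Z ✓.
(These identities are necessary conditions: they determine r and b for any design with these parameters, but do not by themselves prove that one exists.)

r = 119, b = 1071.


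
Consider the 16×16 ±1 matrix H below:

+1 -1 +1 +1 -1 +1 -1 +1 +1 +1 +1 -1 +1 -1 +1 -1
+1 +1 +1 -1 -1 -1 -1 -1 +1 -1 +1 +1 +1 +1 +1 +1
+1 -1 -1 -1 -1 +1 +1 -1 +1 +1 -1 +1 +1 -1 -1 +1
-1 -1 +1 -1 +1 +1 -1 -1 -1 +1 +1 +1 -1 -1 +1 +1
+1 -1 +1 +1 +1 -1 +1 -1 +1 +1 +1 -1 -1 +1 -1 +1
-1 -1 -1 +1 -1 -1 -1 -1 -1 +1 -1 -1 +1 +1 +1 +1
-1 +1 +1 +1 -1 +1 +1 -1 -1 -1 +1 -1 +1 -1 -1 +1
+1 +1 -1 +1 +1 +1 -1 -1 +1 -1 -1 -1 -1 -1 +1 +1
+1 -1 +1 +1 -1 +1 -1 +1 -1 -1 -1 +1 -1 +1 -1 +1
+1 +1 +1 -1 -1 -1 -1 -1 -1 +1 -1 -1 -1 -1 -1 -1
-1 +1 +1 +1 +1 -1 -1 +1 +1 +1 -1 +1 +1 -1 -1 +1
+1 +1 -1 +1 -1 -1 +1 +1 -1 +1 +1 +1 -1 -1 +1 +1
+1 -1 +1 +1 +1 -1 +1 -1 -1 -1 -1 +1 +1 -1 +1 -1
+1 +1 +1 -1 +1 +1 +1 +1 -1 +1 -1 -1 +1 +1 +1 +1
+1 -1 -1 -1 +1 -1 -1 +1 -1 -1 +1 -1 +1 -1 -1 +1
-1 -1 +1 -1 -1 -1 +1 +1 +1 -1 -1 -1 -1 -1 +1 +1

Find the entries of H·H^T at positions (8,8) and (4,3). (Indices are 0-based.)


Row 3 of H: [-1, -1, 1, -1, 1, 1, -1, -1, -1, 1, 1, 1, -1, -1, 1, 1].
Row 4 of H: [1, -1, 1, 1, 1, -1, 1, -1, 1, 1, 1, -1, -1, 1, -1, 1].
Row 8 of H: [1, -1, 1, 1, -1, 1, -1, 1, -1, -1, -1, 1, -1, 1, -1, 1].
(H·H^T)[8][8] = Σ_j H[8][j]·H[8][j] = (1)² + (-1)² + (1)² + (1)² + (-1)² + (1)² + (-1)² + (1)² + (-1)² + (-1)² + (-1)² + (1)² + (-1)² + (1)² + (-1)² + (1)² = 1 + 1 + 1 + 1 + 1 + 1 + 1 + 1 + 1 + 1 + 1 + 1 + 1 + 1 + 1 + 1 = 16.
(H·H^T)[4][3] = Σ_j H[4][j]·H[3][j] = (1)·(-1) + (-1)·(-1) + (1)·(1) + (1)·(-1) + (1)·(1) + (-1)·(1) + (1)·(-1) + (-1)·(-1) + (1)·(-1) + (1)·(1) + (1)·(1) + (-1)·(1) + (-1)·(-1) + (1)·(-1) + (-1)·(1) + (1)·(1) = -1 + 1 + 1 + -1 + 1 + -1 + -1 + 1 + -1 + 1 + 1 + -1 + 1 + -1 + -1 + 1 = 0.
So rows 4 and 3 are orthogonal; the diagonal entry equals n = 16.

(8,8) entry = 16; (4,3) entry = 0.


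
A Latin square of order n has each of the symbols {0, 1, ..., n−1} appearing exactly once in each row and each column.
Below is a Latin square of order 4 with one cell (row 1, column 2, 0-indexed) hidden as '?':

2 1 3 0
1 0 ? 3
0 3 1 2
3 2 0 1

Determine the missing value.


Row 1 contains symbols [0, 1, 3] — missing [2].
Column 2 contains symbols [0, 1, 3] — missing [2].
The missing symbol must appear in both missing sets; intersection = [2].
Therefore the hidden value is 2.

Missing value = 2.


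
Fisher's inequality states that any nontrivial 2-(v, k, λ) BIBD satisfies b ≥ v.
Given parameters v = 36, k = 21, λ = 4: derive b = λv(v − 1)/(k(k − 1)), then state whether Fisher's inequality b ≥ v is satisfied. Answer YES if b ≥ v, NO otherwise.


r = λ(v − 1)/(k − 1) = 4·35/20 = 7.
b = vr/k = 36·7/21 = 12.
Fisher's inequality: b ≥ v ⇔ 12 ≥ 36? NO.

NO


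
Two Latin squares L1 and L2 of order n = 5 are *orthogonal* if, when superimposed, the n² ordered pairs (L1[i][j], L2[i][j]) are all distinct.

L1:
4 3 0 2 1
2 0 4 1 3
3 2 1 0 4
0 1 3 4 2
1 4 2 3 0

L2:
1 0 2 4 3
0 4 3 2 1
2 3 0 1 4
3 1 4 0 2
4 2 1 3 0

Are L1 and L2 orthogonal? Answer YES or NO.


Form the n² = 25 superimposed pairs (L1[i][j], L2[i][j]), row by row (rows and columns indexed from 0):
row 0: (4,1) (3,0) (0,2) (2,4) (1,3)
row 1: (2,0) (0,4) (4,3) (1,2) (3,1)
row 2: (3,2) (2,3) (1,0) (0,1) (4,4)
row 3: (0,3) (1,1) (3,4) (4,0) (2,2)
row 4: (1,4) (4,2) (2,1) (3,3) (0,0)
Orthogonality requires all 25 pairs distinct.
Check by first coordinate: for each symbol s of L1, list the L2 entries in the n cells where L1 = s; they must all differ.
  L1 = 0: L2 entries (in reading order) 2, 4, 1, 3, 0 — all 5 distinct ✓
  L1 = 1: L2 entries (in reading order) 3, 2, 0, 1, 4 — all 5 distinct ✓
  L1 = 2: L2 entries (in reading order) 4, 0, 3, 2, 1 — all 5 distinct ✓
  L1 = 3: L2 entries (in reading order) 0, 1, 2, 4, 3 — all 5 distinct ✓
  L1 = 4: L2 entries (in reading order) 1, 3, 4, 0, 2 — all 5 distinct ✓
Every symbol of L1 meets every symbol of L2 exactly once, so all 25 pairs are distinct (25 of 25).
Conclusion: YES.

YES


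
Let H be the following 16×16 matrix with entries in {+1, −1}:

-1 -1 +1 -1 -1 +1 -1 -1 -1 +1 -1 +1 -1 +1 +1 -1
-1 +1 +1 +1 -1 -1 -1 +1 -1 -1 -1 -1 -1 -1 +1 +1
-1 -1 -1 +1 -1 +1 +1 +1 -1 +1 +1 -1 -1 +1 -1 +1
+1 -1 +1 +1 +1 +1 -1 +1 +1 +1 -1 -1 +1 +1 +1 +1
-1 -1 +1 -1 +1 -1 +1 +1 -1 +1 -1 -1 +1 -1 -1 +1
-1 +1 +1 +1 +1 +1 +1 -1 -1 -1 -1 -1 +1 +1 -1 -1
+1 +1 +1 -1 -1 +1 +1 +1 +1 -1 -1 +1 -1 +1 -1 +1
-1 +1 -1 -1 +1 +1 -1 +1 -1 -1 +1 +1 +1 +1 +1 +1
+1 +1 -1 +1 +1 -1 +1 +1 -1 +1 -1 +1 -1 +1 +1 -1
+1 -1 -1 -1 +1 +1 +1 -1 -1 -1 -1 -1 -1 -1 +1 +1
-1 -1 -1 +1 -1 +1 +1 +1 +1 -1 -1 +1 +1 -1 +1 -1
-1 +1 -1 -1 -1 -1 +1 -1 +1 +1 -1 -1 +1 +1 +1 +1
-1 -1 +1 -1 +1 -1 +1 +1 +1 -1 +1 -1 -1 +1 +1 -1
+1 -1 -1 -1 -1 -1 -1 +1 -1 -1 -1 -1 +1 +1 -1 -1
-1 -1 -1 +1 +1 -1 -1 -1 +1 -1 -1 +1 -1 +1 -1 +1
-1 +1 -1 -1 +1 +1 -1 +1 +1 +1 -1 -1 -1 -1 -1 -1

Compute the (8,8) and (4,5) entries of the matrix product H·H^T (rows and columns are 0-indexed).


Row 4 of H: [-1, -1, 1, -1, 1, -1, 1, 1, -1, 1, -1, -1, 1, -1, -1, 1].
Row 5 of H: [-1, 1, 1, 1, 1, 1, 1, -1, -1, -1, -1, -1, 1, 1, -1, -1].
Row 8 of H: [1, 1, -1, 1, 1, -1, 1, 1, -1, 1, -1, 1, -1, 1, 1, -1].
(H·H^T)[8][8] = Σ_j H[8][j]·H[8][j] = (1)² + (1)² + (-1)² + (1)² + (1)² + (-1)² + (1)² + (1)² + (-1)² + (1)² + (-1)² + (1)² + (-1)² + (1)² + (1)² + (-1)² = 1 + 1 + 1 + 1 + 1 + 1 + 1 + 1 + 1 + 1 + 1 + 1 + 1 + 1 + 1 + 1 = 16.
(H·H^T)[4][5] = Σ_j H[4][j]·H[5][j] = (-1)·(-1) + (-1)·(1) + (1)·(1) + (-1)·(1) + (1)·(1) + (-1)·(1) + (1)·(1) + (1)·(-1) + (-1)·(-1) + (1)·(-1) + (-1)·(-1) + (-1)·(-1) + (1)·(1) + (-1)·(1) + (-1)·(-1) + (1)·(-1) = 1 + -1 + 1 + -1 + 1 + -1 + 1 + -1 + 1 + -1 + 1 + 1 + 1 + -1 + 1 + -1 = 2.
Rows 4 and 5 are not orthogonal (dot product = 2 ≠ 0), so H is not a Hadamard matrix.

(8,8) entry = 16; (4,5) entry = 2.


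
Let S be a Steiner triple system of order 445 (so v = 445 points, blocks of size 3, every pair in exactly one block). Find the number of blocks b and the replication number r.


An STS(v) is a 2-(v, 3, 1) BIBD: block size k = 3, λ = 1.
Replication: r(k − 1) = λ(v − 1) ⇒ r·2 = 445 − 1 = 444 ⇒ r = 222.
Block count: b = v(v − 1)/6 = 445·444/6 = 197580/6 = 32930.
(Check via bk = vr: 32930·3 = 98790 = 445·222 = 98790 ✓.)

r = 222, b = 32930.


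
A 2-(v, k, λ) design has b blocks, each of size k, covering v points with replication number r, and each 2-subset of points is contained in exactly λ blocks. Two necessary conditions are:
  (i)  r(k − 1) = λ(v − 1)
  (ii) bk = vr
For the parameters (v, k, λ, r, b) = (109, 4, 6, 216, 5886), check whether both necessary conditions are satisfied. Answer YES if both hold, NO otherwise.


Condition (i): r(k − 1) = 216·3 = 648; λ(v − 1) = 6·108 = 648. Match? YES.
Condition (ii): bk = 5886·4 = 23544; vr = 109·216 = 23544. Match? YES.
Both conditions hold? YES.

YES


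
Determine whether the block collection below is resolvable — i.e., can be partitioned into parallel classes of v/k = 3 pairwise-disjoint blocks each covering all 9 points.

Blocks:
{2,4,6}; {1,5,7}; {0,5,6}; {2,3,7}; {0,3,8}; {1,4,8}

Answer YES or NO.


v = 9, block size k = 3, number of blocks = 6.
For resolvability, blocks must partition into parallel classes of size v/k = 3.
Total blocks must therefore be a multiple of 3: 6 = 3·2 + 0 ⇒ divisible ✓.
Greedy packing gives 2 candidate class(es). Each should be a full parallel class (size 3, covers all 9 points).
  Class 1 (3 blocks): {2,4,6}; {1,5,7}; {0,3,8}. Points covered: [0, 1, 2, 3, 4, 5, 6, 7, 8].
  Class 2 (3 blocks): {0,5,6}; {2,3,7}; {1,4,8}. Points covered: [0, 1, 2, 3, 4, 5, 6, 7, 8].
All classes full (size 3)? YES. All classes cover every point? YES.
Resolvable? YES.

YES


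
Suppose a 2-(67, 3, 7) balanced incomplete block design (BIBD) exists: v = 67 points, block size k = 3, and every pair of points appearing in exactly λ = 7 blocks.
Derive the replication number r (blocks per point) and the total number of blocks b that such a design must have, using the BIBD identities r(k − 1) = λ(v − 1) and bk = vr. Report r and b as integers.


Any 2-(v, k, λ) BIBD satisfies two necessary conditions:
  (i)  Each point sits in r blocks, and counting incidences through any fixed point gives r(k − 1) = λ(v − 1), so r = λ(v − 1)/(k − 1).
  (ii) Total incidences bk = vr, so b = vr/k.
Step 1: r = λ(v − 1)/(k − 1) = 7·(67 − 1)/(3 − 1) = 7·66/2 = 462/2 = 231.
Step 2: b = vr/k = 67·231/3 = 15477/3 = 5159.
Check integrality: r = 231 ∈ Z ✓, b = 5159 ∈ Z ✓.
(These identities are necessary conditions: they determine r and b for any design with these parameters, but do not by themselves prove that one exists.)

r = 231, b = 5159.


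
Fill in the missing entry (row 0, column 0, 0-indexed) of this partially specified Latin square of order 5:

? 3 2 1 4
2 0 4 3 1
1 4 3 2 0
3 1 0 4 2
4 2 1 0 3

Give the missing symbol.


Row 0 contains symbols [1, 2, 3, 4] — missing [0].
Column 0 contains symbols [1, 2, 3, 4] — missing [0].
The missing symbol must appear in both missing sets; intersection = [0].
Therefore the hidden value is 0.

Missing value = 0.


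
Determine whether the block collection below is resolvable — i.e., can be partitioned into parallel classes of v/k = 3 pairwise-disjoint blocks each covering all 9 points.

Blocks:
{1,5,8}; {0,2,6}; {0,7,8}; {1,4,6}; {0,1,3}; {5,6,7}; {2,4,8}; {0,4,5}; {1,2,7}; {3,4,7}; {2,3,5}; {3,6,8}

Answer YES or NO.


v = 9, block size k = 3, number of blocks = 12.
For resolvability, blocks must partition into parallel classes of size v/k = 3.
Total blocks must therefore be a multiple of 3: 12 = 3·4 + 0 ⇒ divisible ✓.
Greedy packing gives 4 candidate class(es). Each should be a full parallel class (size 3, covers all 9 points).
  Class 1 (3 blocks): {1,5,8}; {0,2,6}; {3,4,7}. Points covered: [0, 1, 2, 3, 4, 5, 6, 7, 8].
  Class 2 (3 blocks): {0,7,8}; {1,4,6}; {2,3,5}. Points covered: [0, 1, 2, 3, 4, 5, 6, 7, 8].
  Class 3 (3 blocks): {0,1,3}; {5,6,7}; {2,4,8}. Points covered: [0, 1, 2, 3, 4, 5, 6, 7, 8].
  Class 4 (3 blocks): {0,4,5}; {1,2,7}; {3,6,8}. Points covered: [0, 1, 2, 3, 4, 5, 6, 7, 8].
All classes full (size 3)? YES. All classes cover every point? YES.
Resolvable? YES.

YES


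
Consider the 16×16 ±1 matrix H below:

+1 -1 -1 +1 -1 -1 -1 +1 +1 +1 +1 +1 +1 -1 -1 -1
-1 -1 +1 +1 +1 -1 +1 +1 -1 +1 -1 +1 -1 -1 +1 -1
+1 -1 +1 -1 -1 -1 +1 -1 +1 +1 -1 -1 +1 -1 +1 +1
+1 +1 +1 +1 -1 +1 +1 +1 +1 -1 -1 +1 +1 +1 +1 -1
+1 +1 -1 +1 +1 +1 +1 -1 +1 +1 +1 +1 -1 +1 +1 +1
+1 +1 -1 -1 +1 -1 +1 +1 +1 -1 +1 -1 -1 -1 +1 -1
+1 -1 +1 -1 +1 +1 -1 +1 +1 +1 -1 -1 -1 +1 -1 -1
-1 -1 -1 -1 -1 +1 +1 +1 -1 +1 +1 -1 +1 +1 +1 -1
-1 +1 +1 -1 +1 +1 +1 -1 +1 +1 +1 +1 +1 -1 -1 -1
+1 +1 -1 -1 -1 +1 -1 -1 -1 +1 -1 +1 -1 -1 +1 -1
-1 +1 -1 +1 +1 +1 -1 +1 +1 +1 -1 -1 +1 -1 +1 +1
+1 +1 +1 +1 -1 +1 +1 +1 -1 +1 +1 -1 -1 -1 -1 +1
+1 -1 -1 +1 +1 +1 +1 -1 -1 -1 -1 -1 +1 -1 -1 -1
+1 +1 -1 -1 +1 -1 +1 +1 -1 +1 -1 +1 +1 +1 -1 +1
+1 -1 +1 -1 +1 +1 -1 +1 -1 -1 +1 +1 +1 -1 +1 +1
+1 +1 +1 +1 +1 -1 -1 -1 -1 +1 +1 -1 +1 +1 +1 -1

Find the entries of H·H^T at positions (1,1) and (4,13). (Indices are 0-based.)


Row 1 of H: [-1, -1, 1, 1, 1, -1, 1, 1, -1, 1, -1, 1, -1, -1, 1, -1].
Row 4 of H: [1, 1, -1, 1, 1, 1, 1, -1, 1, 1, 1, 1, -1, 1, 1, 1].
Row 13 of H: [1, 1, -1, -1, 1, -1, 1, 1, -1, 1, -1, 1, 1, 1, -1, 1].
(H·H^T)[1][1] = Σ_j H[1][j]·H[1][j] = (-1)² + (-1)² + (1)² + (1)² + (1)² + (-1)² + (1)² + (1)² + (-1)² + (1)² + (-1)² + (1)² + (-1)² + (-1)² + (1)² + (-1)² = 1 + 1 + 1 + 1 + 1 + 1 + 1 + 1 + 1 + 1 + 1 + 1 + 1 + 1 + 1 + 1 = 16.
(H·H^T)[4][13] = Σ_j H[4][j]·H[13][j] = (1)·(1) + (1)·(1) + (-1)·(-1) + (1)·(-1) + (1)·(1) + (1)·(-1) + (1)·(1) + (-1)·(1) + (1)·(-1) + (1)·(1) + (1)·(-1) + (1)·(1) + (-1)·(1) + (1)·(1) + (1)·(-1) + (1)·(1) = 1 + 1 + 1 + -1 + 1 + -1 + 1 + -1 + -1 + 1 + -1 + 1 + -1 + 1 + -1 + 1 = 2.
Rows 4 and 13 are not orthogonal (dot product = 2 ≠ 0), so H is not a Hadamard matrix.

(1,1) entry = 16; (4,13) entry = 2.


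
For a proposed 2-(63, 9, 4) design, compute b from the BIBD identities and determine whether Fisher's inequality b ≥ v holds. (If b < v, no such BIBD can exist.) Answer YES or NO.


r = λ(v − 1)/(k − 1) = 4·62/8 = 31.
b = vr/k = 63·31/9 = 217.
Fisher's inequality: b ≥ v ⇔ 217 ≥ 63? YES.

YES


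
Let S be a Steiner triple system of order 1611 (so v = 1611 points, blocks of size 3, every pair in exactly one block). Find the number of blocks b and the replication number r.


An STS(v) is a 2-(v, 3, 1) BIBD: block size k = 3, λ = 1.
Replication: r(k − 1) = λ(v − 1) ⇒ r·2 = 1611 − 1 = 1610 ⇒ r = 805.
Block count: b = v(v − 1)/6 = 1611·1610/6 = 2593710/6 = 432285.
(Check via bk = vr: 432285·3 = 1296855 = 1611·805 = 1296855 ✓.)

r = 805, b = 432285.


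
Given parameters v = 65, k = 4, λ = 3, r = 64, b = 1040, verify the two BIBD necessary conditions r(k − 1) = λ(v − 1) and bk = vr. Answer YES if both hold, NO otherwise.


Condition (i): r(k − 1) = 64·3 = 192; λ(v − 1) = 3·64 = 192. Match? YES.
Condition (ii): bk = 1040·4 = 4160; vr = 65·64 = 4160. Match? YES.
Both conditions hold? YES.

YES


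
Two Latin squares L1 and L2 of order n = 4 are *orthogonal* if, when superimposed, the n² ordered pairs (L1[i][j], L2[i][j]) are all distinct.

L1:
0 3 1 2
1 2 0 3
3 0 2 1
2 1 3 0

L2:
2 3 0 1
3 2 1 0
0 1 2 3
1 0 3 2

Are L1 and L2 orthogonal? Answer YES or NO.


Form the n² = 16 superimposed pairs (L1[i][j], L2[i][j]), row by row (rows and columns indexed from 0):
row 0: (0,2) (3,3) (1,0) (2,1)
row 1: (1,3) (2,2) (0,1) (3,0)
row 2: (3,0) (0,1) (2,2) (1,3)
row 3: (2,1) (1,0) (3,3) (0,2)
Orthogonality requires all 16 pairs distinct.
But the pair (3,0) repeats: cell (1,3) has L1 = 3, L2 = 0, and cell (2,0) has L1 = 3, L2 = 0.
A repeated pair means some other pair never occurs (only 8 distinct pairs out of 16), so the squares are not orthogonal.
Conclusion: NO.

NO


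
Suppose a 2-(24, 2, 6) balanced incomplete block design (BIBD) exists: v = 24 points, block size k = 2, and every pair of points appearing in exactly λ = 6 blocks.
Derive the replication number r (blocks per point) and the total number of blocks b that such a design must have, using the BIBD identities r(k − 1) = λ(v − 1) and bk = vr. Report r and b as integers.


Any 2-(v, k, λ) BIBD satisfies two necessary conditions:
  (i)  Each point sits in r blocks, and counting incidences through any fixed point gives r(k − 1) = λ(v − 1), so r = λ(v − 1)/(k − 1).
  (ii) Total incidences bk = vr, so b = vr/k.
Step 1: r = λ(v − 1)/(k − 1) = 6·(24 − 1)/(2 − 1) = 6·23/1 = 138/1 = 138.
Step 2: b = vr/k = 24·138/2 = 3312/2 = 1656.
Check integrality: r = 138 ∈ Z ✓, b = 1656 ∈ Z ✓.
(These identities are necessary conditions: they determine r and b for any design with these parameters, but do not by themselves prove that one exists.)

r = 138, b = 1656.


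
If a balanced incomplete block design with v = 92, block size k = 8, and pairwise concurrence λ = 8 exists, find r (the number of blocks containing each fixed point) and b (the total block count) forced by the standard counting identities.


Any 2-(v, k, λ) BIBD satisfies two necessary conditions:
  (i)  Each point sits in r blocks, and counting incidences through any fixed point gives r(k − 1) = λ(v − 1), so r = λ(v − 1)/(k − 1).
  (ii) Total incidences bk = vr, so b = vr/k.
Step 1: r = λ(v − 1)/(k − 1) = 8·(92 − 1)/(8 − 1) = 8·91/7 = 728/7 = 104.
Step 2: b = vr/k = 92·104/8 = 9568/8 = 1196.
Check integrality: r = 104 ∈ Z ✓, b = 1196 ∈ Z ✓.
(These identities are necessary conditions: they determine r and b for any design with these parameters, but do not by themselves prove that one exists.)

r = 104, b = 1196.


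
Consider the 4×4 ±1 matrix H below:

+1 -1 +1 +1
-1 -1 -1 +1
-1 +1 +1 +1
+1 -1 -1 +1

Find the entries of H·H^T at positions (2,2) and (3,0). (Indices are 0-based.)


Row 0 of H: [1, -1, 1, 1].
Row 2 of H: [-1, 1, 1, 1].
Row 3 of H: [1, -1, -1, 1].
(H·H^T)[2][2] = Σ_j H[2][j]·H[2][j] = (-1)² + (1)² + (1)² + (1)² = 1 + 1 + 1 + 1 = 4.
(H·H^T)[3][0] = Σ_j H[3][j]·H[0][j] = (1)·(1) + (-1)·(-1) + (-1)·(1) + (1)·(1) = 1 + 1 + -1 + 1 = 2.
Rows 3 and 0 are not orthogonal (dot product = 2 ≠ 0), so H is not a Hadamard matrix.

(2,2) entry = 4; (3,0) entry = 2.


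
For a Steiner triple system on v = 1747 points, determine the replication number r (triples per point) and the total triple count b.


An STS(v) is a 2-(v, 3, 1) BIBD: block size k = 3, λ = 1.
Replication: r(k − 1) = λ(v − 1) ⇒ r·2 = 1747 − 1 = 1746 ⇒ r = 873.
Block count: b = v(v − 1)/6 = 1747·1746/6 = 3050262/6 = 508377.

r = 873, b = 508377.


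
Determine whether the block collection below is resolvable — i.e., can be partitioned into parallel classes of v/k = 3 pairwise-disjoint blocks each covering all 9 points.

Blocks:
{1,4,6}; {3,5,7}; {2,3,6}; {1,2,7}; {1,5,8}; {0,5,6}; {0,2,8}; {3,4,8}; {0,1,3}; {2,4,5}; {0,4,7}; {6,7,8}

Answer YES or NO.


v = 9, block size k = 3, number of blocks = 12.
For resolvability, blocks must partition into parallel classes of size v/k = 3.
Total blocks must therefore be a multiple of 3: 12 = 3·4 + 0 ⇒ divisible ✓.
Greedy packing gives 4 candidate class(es). Each should be a full parallel class (size 3, covers all 9 points).
  Class 1 (3 blocks): {1,4,6}; {3,5,7}; {0,2,8}. Points covered: [0, 1, 2, 3, 4, 5, 6, 7, 8].
  Class 2 (3 blocks): {2,3,6}; {1,5,8}; {0,4,7}. Points covered: [0, 1, 2, 3, 4, 5, 6, 7, 8].
  Class 3 (3 blocks): {1,2,7}; {0,5,6}; {3,4,8}. Points covered: [0, 1, 2, 3, 4, 5, 6, 7, 8].
  Class 4 (3 blocks): {0,1,3}; {2,4,5}; {6,7,8}. Points covered: [0, 1, 2, 3, 4, 5, 6, 7, 8].
All classes full (size 3)? YES. All classes cover every point? YES.
Resolvable? YES.

YES


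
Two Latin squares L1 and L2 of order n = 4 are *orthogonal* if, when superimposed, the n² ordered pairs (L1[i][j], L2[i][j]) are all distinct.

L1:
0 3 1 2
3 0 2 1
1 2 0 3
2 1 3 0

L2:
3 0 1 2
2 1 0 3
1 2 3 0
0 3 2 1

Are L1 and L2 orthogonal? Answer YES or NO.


Form the n² = 16 superimposed pairs (L1[i][j], L2[i][j]), row by row (rows and columns indexed from 0):
row 0: (0,3) (3,0) (1,1) (2,2)
row 1: (3,2) (0,1) (2,0) (1,3)
row 2: (1,1) (2,2) (0,3) (3,0)
row 3: (2,0) (1,3) (3,2) (0,1)
Orthogonality requires all 16 pairs distinct.
But the pair (1,1) repeats: cell (0,2) has L1 = 1, L2 = 1, and cell (2,0) has L1 = 1, L2 = 1.
A repeated pair means some other pair never occurs (only 8 distinct pairs out of 16), so the squares are not orthogonal.
Conclusion: NO.

NO


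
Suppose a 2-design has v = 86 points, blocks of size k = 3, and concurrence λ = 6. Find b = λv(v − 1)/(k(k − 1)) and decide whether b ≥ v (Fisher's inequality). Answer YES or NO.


b = λv(v − 1)/(k(k − 1)) = 6·86·85/(3·2) = 43860/6 = 7310.
Compare with v = 86: b ≥ v, so Fisher's inequality holds.

YES


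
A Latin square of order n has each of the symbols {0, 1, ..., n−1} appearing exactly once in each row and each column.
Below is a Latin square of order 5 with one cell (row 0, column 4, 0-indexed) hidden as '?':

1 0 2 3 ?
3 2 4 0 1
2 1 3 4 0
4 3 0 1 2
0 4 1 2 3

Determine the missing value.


Row 0 contains symbols [0, 1, 2, 3] — missing [4].
Column 4 contains symbols [0, 1, 2, 3] — missing [4].
The missing symbol must appear in both missing sets; intersection = [4].
Therefore the hidden value is 4.

Missing value = 4.


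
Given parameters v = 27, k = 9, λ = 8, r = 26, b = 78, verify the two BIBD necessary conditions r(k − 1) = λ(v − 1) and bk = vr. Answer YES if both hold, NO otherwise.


Condition (i): r(k − 1) = 26·8 = 208; λ(v − 1) = 8·26 = 208. Match? YES.
Condition (ii): bk = 78·9 = 702; vr = 27·26 = 702. Match? YES.
Both conditions hold? YES.

YES


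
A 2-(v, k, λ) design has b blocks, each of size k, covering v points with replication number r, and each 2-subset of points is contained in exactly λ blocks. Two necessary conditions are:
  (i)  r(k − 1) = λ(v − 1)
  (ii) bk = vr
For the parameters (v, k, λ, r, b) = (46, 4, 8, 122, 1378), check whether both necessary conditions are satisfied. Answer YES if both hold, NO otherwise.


Condition (i): r(k − 1) = 122·3 = 366; λ(v − 1) = 8·45 = 360. Match? NO.
Condition (ii): bk = 1378·4 = 5512; vr = 46·122 = 5612. Match? NO.
Both conditions hold? NO.

NO


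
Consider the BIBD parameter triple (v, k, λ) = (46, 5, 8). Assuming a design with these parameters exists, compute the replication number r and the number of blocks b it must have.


Any 2-(v, k, λ) BIBD satisfies two necessary conditions:
  (i)  Each point sits in r blocks, and counting incidences through any fixed point gives r(k − 1) = λ(v − 1), so r = λ(v − 1)/(k − 1).
  (ii) Total incidences bk = vr, so b = vr/k.
Step 1: r = λ(v − 1)/(k − 1) = 8·(46 − 1)/(5 − 1) = 8·45/4 = 360/4 = 90.
Step 2: b = vr/k = 46·90/5 = 4140/5 = 828.
Check integrality: r = 90 ∈ Z ✓, b = 828 ∈ Z ✓.
(These identities are necessary conditions: they determine r and b for any design with these parameters, but do not by themselves prove that one exists.)

r = 90, b = 828.


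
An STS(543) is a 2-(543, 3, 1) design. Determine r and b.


An STS(v) is a 2-(v, 3, 1) BIBD: block size k = 3, λ = 1.
Replication: r(k − 1) = λ(v − 1) ⇒ r·2 = 543 − 1 = 542 ⇒ r = 271.
Block count: b = v(v − 1)/6 = 543·542/6 = 294306/6 = 49051.

r = 271, b = 49051.


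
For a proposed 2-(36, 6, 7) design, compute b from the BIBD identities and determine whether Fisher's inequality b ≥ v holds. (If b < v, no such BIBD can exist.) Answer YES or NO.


r = λ(v − 1)/(k − 1) = 7·35/5 = 49.
b = vr/k = 36·49/6 = 294.
Fisher's inequality: b ≥ v ⇔ 294 ≥ 36? YES.

YES


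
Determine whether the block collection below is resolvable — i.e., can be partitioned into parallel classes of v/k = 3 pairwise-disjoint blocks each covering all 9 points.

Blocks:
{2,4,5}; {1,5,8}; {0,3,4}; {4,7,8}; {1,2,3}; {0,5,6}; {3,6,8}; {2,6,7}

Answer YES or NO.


v = 9, block size k = 3, number of blocks = 8.
For resolvability, blocks must partition into parallel classes of size v/k = 3.
Total blocks must therefore be a multiple of 3: 8 = 3·2 + 2 ⇒ not divisible ✗.
Resolvable? NO.

NO


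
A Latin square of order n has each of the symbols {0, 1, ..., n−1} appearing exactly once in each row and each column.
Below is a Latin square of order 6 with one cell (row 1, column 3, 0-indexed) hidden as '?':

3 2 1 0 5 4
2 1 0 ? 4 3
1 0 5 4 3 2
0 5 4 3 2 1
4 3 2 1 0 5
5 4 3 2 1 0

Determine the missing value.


Row 1 contains symbols [0, 1, 2, 3, 4] — missing [5].
Column 3 contains symbols [0, 1, 2, 3, 4] — missing [5].
The missing symbol must appear in both missing sets; intersection = [5].
Therefore the hidden value is 5.

Missing value = 5.


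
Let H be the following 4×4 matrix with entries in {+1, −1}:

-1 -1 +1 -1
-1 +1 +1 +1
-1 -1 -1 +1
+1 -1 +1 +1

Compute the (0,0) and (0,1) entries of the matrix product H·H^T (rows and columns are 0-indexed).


Row 0 of H: [-1, -1, 1, -1].
Row 1 of H: [-1, 1, 1, 1].
(H·H^T)[0][0] = Σ_j H[0][j]·H[0][j] = (-1)² + (-1)² + (1)² + (-1)² = 1 + 1 + 1 + 1 = 4.
(H·H^T)[0][1] = Σ_j H[0][j]·H[1][j] = (-1)·(-1) + (-1)·(1) + (1)·(1) + (-1)·(1) = 1 + -1 + 1 + -1 = 0.
So rows 0 and 1 are orthogonal; the diagonal entry equals n = 4.

(0,0) entry = 4; (0,1) entry = 0.


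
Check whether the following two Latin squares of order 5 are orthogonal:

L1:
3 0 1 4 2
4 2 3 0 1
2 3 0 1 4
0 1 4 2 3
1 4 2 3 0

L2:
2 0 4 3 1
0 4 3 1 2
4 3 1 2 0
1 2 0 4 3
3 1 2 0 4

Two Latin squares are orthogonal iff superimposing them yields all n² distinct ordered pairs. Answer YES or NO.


Form the n² = 25 superimposed pairs (L1[i][j], L2[i][j]), row by row (rows and columns indexed from 0):
row 0: (3,2) (0,0) (1,4) (4,3) (2,1)
row 1: (4,0) (2,4) (3,3) (0,1) (1,2)
row 2: (2,4) (3,3) (0,1) (1,2) (4,0)
row 3: (0,1) (1,2) (4,0) (2,4) (3,3)
row 4: (1,3) (4,1) (2,2) (3,0) (0,4)
Orthogonality requires all 25 pairs distinct.
But the pair (2,4) repeats: cell (1,1) has L1 = 2, L2 = 4, and cell (2,0) has L1 = 2, L2 = 4.
A repeated pair means some other pair never occurs (only 15 distinct pairs out of 25), so the squares are not orthogonal.
Conclusion: NO.

NO


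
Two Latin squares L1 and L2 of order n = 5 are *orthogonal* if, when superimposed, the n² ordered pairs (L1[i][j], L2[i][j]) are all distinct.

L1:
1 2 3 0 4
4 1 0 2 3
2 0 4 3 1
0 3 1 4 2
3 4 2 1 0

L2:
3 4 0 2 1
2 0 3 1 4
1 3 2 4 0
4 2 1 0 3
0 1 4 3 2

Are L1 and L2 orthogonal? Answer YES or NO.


Form the n² = 25 superimposed pairs (L1[i][j], L2[i][j]), row by row (rows and columns indexed from 0):
row 0: (1,3) (2,4) (3,0) (0,2) (4,1)
row 1: (4,2) (1,0) (0,3) (2,1) (3,4)
row 2: (2,1) (0,3) (4,2) (3,4) (1,0)
row 3: (0,4) (3,2) (1,1) (4,0) (2,3)
row 4: (3,0) (4,1) (2,4) (1,3) (0,2)
Orthogonality requires all 25 pairs distinct.
But the pair (2,1) repeats: cell (1,3) has L1 = 2, L2 = 1, and cell (2,0) has L1 = 2, L2 = 1.
A repeated pair means some other pair never occurs (only 15 distinct pairs out of 25), so the squares are not orthogonal.
Conclusion: NO.

NO


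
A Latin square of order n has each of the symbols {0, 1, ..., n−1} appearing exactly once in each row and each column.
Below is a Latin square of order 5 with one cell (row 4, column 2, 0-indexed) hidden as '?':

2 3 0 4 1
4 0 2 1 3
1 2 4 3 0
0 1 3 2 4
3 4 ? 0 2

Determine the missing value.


Row 4 contains symbols [0, 2, 3, 4] — missing [1].
Column 2 contains symbols [0, 2, 3, 4] — missing [1].
The missing symbol must appear in both missing sets; intersection = [1].
Therefore the hidden value is 1.

Missing value = 1.


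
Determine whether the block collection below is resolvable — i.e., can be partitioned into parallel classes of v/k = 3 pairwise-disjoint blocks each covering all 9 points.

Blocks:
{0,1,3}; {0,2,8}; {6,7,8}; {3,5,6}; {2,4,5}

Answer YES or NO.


v = 9, block size k = 3, number of blocks = 5.
For resolvability, blocks must partition into parallel classes of size v/k = 3.
Total blocks must therefore be a multiple of 3: 5 = 3·1 + 2 ⇒ not divisible ✗.
Resolvable? NO.

NO


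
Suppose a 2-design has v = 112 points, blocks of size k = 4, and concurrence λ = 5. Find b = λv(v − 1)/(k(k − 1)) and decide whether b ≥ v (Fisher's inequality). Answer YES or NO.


r = λ(v − 1)/(k − 1) = 5·111/3 = 185.
b = vr/k = 112·185/4 = 5180.
Fisher's inequality: b ≥ v ⇔ 5180 ≥ 112? YES.

YES


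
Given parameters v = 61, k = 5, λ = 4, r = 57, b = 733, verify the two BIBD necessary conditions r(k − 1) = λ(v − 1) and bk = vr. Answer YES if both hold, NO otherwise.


Condition (i): r(k − 1) = 57·4 = 228; λ(v − 1) = 4·60 = 240. Match? NO.
Condition (ii): bk = 733·5 = 3665; vr = 61·57 = 3477. Match? NO.
Both conditions hold? NO.

NO


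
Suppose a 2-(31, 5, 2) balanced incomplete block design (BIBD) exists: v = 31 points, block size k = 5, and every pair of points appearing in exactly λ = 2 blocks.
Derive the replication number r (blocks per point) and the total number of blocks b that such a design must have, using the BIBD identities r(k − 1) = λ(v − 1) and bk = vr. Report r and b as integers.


Any 2-(v, k, λ) BIBD satisfies two necessary conditions:
  (i)  Each point sits in r blocks, and counting incidences through any fixed point gives r(k − 1) = λ(v − 1), so r = λ(v − 1)/(k − 1).
  (ii) Total incidences bk = vr, so b = vr/k.
Step 1: r = λ(v − 1)/(k − 1) = 2·(31 − 1)/(5 − 1) = 2·30/4 = 60/4 = 15.
Step 2: b = vr/k = 31·15/5 = 465/5 = 93.
Check integrality: r = 15 ∈ Z ✓, b = 93 ∈ Z ✓.
(These identities are necessary conditions: they determine r and b for any design with these parameters, but do not by themselves prove that one exists.)

r = 15, b = 93.


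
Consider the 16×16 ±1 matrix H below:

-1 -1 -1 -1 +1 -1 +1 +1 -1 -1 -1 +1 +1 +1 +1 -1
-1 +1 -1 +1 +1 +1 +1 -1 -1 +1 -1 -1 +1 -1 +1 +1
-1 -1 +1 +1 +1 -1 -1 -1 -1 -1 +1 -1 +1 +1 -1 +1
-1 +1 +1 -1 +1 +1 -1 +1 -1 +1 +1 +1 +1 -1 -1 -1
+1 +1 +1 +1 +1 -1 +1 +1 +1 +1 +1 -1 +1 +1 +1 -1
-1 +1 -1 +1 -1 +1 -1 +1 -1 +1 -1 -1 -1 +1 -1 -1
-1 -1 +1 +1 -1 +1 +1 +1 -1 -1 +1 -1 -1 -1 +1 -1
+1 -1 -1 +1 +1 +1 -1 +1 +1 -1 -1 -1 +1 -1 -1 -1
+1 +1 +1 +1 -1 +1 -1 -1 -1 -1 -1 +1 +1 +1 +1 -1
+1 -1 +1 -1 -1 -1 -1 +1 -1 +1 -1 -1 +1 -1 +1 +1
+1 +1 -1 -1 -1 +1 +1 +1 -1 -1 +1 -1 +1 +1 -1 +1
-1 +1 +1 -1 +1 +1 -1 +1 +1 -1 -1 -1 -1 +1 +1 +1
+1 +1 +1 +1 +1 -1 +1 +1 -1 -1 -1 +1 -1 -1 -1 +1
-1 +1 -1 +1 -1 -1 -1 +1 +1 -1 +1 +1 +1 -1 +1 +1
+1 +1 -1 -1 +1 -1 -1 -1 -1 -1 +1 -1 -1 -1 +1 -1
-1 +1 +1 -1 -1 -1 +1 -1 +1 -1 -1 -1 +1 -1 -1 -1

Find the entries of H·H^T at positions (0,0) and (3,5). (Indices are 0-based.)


Row 0 of H: [-1, -1, -1, -1, 1, -1, 1, 1, -1, -1, -1, 1, 1, 1, 1, -1].
Row 3 of H: [-1, 1, 1, -1, 1, 1, -1, 1, -1, 1, 1, 1, 1, -1, -1, -1].
Row 5 of H: [-1, 1, -1, 1, -1, 1, -1, 1, -1, 1, -1, -1, -1, 1, -1, -1].
(H·H^T)[0][0] = Σ_j H[0][j]·H[0][j] = (-1)² + (-1)² + (-1)² + (-1)² + (1)² + (-1)² + (1)² + (1)² + (-1)² + (-1)² + (-1)² + (1)² + (1)² + (1)² + (1)² + (-1)² = 1 + 1 + 1 + 1 + 1 + 1 + 1 + 1 + 1 + 1 + 1 + 1 + 1 + 1 + 1 + 1 = 16.
(H·H^T)[3][5] = Σ_j H[3][j]·H[5][j] = (-1)·(-1) + (1)·(1) + (1)·(-1) + (-1)·(1) + (1)·(-1) + (1)·(1) + (-1)·(-1) + (1)·(1) + (-1)·(-1) + (1)·(1) + (1)·(-1) + (1)·(-1) + (1)·(-1) + (-1)·(1) + (-1)·(-1) + (-1)·(-1) = 1 + 1 + -1 + -1 + -1 + 1 + 1 + 1 + 1 + 1 + -1 + -1 + -1 + -1 + 1 + 1 = 2.
Rows 3 and 5 are not orthogonal (dot product = 2 ≠ 0), so H is not a Hadamard matrix.

(0,0) entry = 16; (3,5) entry = 2.


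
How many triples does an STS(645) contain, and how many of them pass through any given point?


An STS(v) is a 2-(v, 3, 1) BIBD: block size k = 3, λ = 1.
Replication: r(k − 1) = λ(v − 1) ⇒ r·2 = 645 − 1 = 644 ⇒ r = 322.
Block count: b = v(v − 1)/6 = 645·644/6 = 415380/6 = 69230.
(Check via bk = vr: 69230·3 = 207690 = 645·322 = 207690 ✓.)

r = 322, b = 69230.


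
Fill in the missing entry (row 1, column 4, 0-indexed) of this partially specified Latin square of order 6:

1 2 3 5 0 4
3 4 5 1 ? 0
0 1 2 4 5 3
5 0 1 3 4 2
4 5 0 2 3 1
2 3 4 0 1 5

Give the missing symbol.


Row 1 contains symbols [0, 1, 3, 4, 5] — missing [2].
Column 4 contains symbols [0, 1, 3, 4, 5] — missing [2].
The missing symbol must appear in both missing sets; intersection = [2].
Therefore the hidden value is 2.

Missing value = 2.


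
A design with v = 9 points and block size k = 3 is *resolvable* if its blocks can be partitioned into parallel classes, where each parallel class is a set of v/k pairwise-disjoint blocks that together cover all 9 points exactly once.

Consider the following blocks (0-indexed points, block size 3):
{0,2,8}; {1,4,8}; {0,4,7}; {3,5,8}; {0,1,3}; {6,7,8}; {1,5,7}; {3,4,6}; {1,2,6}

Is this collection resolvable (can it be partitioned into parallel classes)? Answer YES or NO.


v = 9, block size k = 3, number of blocks = 9.
For resolvability, blocks must partition into parallel classes of size v/k = 3.
Total blocks must therefore be a multiple of 3: 9 = 3·3 + 0 ⇒ divisible ✓.
Consider block {1,4,8}. It intersects every other block in the collection, so no parallel class of size 3 can contain it.
Since every block must belong to some parallel class in a resolution, the collection cannot be partitioned into parallel classes.
Resolvable? NO.

NO


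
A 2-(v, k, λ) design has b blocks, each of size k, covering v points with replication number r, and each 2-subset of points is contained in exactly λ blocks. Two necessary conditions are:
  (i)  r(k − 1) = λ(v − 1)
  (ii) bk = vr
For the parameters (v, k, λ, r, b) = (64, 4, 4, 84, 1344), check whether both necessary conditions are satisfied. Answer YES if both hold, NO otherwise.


Condition (i): r(k − 1) = 84·3 = 252; λ(v − 1) = 4·63 = 252. Match? YES.
Condition (ii): bk = 1344·4 = 5376; vr = 64·84 = 5376. Match? YES.
Both conditions hold? YES.

YES


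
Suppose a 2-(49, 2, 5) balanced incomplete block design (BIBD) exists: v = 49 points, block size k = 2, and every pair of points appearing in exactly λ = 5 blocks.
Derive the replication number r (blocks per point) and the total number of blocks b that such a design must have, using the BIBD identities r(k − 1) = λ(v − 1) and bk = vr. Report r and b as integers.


Any 2-(v, k, λ) BIBD satisfies two necessary conditions:
  (i)  Each point sits in r blocks, and counting incidences through any fixed point gives r(k − 1) = λ(v − 1), so r = λ(v − 1)/(k − 1).
  (ii) Total incidences bk = vr, so b = vr/k.
Step 1: r = λ(v − 1)/(k − 1) = 5·(49 − 1)/(2 − 1) = 5·48/1 = 240/1 = 240.
Step 2: b = vr/k = 49·240/2 = 11760/2 = 5880.
Check integrality: r = 240 ∈ Z ✓, b = 5880 ∈ Z ✓.
(These identities are necessary conditions: they determine r and b for any design with these parameters, but do not by themselves prove that one exists.)

r = 240, b = 5880.
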